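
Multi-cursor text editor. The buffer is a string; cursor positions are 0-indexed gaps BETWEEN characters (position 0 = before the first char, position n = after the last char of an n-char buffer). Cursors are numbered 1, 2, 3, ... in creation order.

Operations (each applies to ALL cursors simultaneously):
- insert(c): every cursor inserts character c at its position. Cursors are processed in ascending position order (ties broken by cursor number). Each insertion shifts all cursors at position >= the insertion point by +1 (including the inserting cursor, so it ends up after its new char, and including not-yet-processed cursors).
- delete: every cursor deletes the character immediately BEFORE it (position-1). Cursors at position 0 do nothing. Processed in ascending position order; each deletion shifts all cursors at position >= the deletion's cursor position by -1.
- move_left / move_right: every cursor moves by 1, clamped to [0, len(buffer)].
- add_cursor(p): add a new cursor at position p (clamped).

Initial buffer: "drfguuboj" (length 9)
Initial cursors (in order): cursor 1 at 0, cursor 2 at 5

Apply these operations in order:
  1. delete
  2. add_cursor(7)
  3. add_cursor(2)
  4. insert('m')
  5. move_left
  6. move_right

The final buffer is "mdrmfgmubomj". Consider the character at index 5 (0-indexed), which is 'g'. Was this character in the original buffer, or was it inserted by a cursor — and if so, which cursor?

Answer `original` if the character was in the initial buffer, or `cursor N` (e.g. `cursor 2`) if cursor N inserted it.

Answer: original

Derivation:
After op 1 (delete): buffer="drfguboj" (len 8), cursors c1@0 c2@4, authorship ........
After op 2 (add_cursor(7)): buffer="drfguboj" (len 8), cursors c1@0 c2@4 c3@7, authorship ........
After op 3 (add_cursor(2)): buffer="drfguboj" (len 8), cursors c1@0 c4@2 c2@4 c3@7, authorship ........
After op 4 (insert('m')): buffer="mdrmfgmubomj" (len 12), cursors c1@1 c4@4 c2@7 c3@11, authorship 1..4..2...3.
After op 5 (move_left): buffer="mdrmfgmubomj" (len 12), cursors c1@0 c4@3 c2@6 c3@10, authorship 1..4..2...3.
After op 6 (move_right): buffer="mdrmfgmubomj" (len 12), cursors c1@1 c4@4 c2@7 c3@11, authorship 1..4..2...3.
Authorship (.=original, N=cursor N): 1 . . 4 . . 2 . . . 3 .
Index 5: author = original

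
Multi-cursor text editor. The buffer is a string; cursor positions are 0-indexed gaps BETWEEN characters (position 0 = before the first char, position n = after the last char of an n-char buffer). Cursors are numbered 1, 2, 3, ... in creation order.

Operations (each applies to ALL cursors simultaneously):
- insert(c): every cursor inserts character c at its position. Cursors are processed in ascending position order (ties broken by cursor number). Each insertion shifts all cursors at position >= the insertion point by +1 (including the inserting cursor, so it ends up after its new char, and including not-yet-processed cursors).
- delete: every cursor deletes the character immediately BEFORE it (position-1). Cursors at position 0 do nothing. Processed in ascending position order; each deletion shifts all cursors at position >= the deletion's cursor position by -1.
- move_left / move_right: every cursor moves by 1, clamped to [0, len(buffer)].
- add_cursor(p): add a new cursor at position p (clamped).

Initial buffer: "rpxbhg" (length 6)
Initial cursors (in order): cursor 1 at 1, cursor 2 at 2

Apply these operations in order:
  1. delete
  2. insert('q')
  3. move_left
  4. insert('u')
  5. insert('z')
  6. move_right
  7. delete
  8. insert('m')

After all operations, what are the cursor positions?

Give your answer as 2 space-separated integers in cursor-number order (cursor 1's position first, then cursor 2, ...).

Answer: 6 6

Derivation:
After op 1 (delete): buffer="xbhg" (len 4), cursors c1@0 c2@0, authorship ....
After op 2 (insert('q')): buffer="qqxbhg" (len 6), cursors c1@2 c2@2, authorship 12....
After op 3 (move_left): buffer="qqxbhg" (len 6), cursors c1@1 c2@1, authorship 12....
After op 4 (insert('u')): buffer="quuqxbhg" (len 8), cursors c1@3 c2@3, authorship 1122....
After op 5 (insert('z')): buffer="quuzzqxbhg" (len 10), cursors c1@5 c2@5, authorship 112122....
After op 6 (move_right): buffer="quuzzqxbhg" (len 10), cursors c1@6 c2@6, authorship 112122....
After op 7 (delete): buffer="quuzxbhg" (len 8), cursors c1@4 c2@4, authorship 1121....
After op 8 (insert('m')): buffer="quuzmmxbhg" (len 10), cursors c1@6 c2@6, authorship 112112....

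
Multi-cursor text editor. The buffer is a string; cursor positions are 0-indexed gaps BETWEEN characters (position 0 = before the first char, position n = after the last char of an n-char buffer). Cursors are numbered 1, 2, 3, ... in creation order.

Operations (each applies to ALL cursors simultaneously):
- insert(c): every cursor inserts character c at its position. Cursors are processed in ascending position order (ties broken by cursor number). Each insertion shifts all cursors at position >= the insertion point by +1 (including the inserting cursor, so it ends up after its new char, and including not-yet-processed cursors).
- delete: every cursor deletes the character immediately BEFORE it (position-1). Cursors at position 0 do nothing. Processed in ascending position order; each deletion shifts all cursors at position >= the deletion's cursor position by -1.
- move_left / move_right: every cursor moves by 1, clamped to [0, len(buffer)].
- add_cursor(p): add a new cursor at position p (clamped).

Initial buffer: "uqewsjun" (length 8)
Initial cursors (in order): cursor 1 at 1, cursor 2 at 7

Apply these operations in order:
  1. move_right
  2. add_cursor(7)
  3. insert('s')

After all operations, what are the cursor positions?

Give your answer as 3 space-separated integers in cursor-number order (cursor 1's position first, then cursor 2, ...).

After op 1 (move_right): buffer="uqewsjun" (len 8), cursors c1@2 c2@8, authorship ........
After op 2 (add_cursor(7)): buffer="uqewsjun" (len 8), cursors c1@2 c3@7 c2@8, authorship ........
After op 3 (insert('s')): buffer="uqsewsjusns" (len 11), cursors c1@3 c3@9 c2@11, authorship ..1.....3.2

Answer: 3 11 9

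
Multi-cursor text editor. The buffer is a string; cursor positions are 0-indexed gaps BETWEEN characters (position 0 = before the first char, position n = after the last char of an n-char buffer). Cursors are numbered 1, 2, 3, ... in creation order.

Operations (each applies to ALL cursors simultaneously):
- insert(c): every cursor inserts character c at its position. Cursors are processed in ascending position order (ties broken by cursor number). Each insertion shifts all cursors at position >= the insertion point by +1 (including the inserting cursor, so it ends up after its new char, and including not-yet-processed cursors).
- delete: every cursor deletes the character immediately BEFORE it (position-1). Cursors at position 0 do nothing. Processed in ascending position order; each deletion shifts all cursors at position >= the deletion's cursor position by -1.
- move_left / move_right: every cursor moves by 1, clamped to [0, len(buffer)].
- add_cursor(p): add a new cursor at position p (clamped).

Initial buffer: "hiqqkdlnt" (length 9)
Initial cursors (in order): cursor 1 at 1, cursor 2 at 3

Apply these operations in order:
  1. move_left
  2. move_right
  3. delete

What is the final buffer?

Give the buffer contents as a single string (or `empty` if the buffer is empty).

Answer: iqkdlnt

Derivation:
After op 1 (move_left): buffer="hiqqkdlnt" (len 9), cursors c1@0 c2@2, authorship .........
After op 2 (move_right): buffer="hiqqkdlnt" (len 9), cursors c1@1 c2@3, authorship .........
After op 3 (delete): buffer="iqkdlnt" (len 7), cursors c1@0 c2@1, authorship .......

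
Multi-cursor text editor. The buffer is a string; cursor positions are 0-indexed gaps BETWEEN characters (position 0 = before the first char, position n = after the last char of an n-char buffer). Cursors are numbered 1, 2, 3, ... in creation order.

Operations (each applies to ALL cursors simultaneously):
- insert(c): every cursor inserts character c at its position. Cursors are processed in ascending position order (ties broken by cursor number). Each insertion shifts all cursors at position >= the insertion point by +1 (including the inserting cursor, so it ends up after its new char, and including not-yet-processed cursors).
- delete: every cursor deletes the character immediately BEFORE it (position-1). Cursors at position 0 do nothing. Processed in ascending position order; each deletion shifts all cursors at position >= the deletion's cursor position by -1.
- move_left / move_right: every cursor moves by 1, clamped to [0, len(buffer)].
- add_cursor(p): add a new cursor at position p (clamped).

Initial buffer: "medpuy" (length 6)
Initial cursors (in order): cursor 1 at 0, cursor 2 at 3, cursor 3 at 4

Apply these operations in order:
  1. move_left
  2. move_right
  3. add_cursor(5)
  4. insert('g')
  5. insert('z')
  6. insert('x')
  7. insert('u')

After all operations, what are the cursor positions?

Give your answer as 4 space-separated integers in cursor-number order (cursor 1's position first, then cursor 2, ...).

After op 1 (move_left): buffer="medpuy" (len 6), cursors c1@0 c2@2 c3@3, authorship ......
After op 2 (move_right): buffer="medpuy" (len 6), cursors c1@1 c2@3 c3@4, authorship ......
After op 3 (add_cursor(5)): buffer="medpuy" (len 6), cursors c1@1 c2@3 c3@4 c4@5, authorship ......
After op 4 (insert('g')): buffer="mgedgpgugy" (len 10), cursors c1@2 c2@5 c3@7 c4@9, authorship .1..2.3.4.
After op 5 (insert('z')): buffer="mgzedgzpgzugzy" (len 14), cursors c1@3 c2@7 c3@10 c4@13, authorship .11..22.33.44.
After op 6 (insert('x')): buffer="mgzxedgzxpgzxugzxy" (len 18), cursors c1@4 c2@9 c3@13 c4@17, authorship .111..222.333.444.
After op 7 (insert('u')): buffer="mgzxuedgzxupgzxuugzxuy" (len 22), cursors c1@5 c2@11 c3@16 c4@21, authorship .1111..2222.3333.4444.

Answer: 5 11 16 21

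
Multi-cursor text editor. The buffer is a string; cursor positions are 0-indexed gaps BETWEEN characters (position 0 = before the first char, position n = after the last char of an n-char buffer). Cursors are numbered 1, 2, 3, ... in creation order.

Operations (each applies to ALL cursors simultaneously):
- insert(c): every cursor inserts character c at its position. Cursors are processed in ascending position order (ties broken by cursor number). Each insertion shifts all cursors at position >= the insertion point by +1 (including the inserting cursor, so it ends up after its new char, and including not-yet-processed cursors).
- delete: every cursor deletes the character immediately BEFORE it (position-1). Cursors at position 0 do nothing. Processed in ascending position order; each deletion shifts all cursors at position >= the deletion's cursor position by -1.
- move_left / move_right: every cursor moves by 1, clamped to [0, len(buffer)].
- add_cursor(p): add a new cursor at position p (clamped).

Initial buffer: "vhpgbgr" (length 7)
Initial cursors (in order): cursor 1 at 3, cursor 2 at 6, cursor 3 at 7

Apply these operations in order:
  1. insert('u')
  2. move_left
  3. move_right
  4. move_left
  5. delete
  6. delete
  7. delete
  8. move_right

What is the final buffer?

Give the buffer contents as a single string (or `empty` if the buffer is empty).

Answer: u

Derivation:
After op 1 (insert('u')): buffer="vhpugbguru" (len 10), cursors c1@4 c2@8 c3@10, authorship ...1...2.3
After op 2 (move_left): buffer="vhpugbguru" (len 10), cursors c1@3 c2@7 c3@9, authorship ...1...2.3
After op 3 (move_right): buffer="vhpugbguru" (len 10), cursors c1@4 c2@8 c3@10, authorship ...1...2.3
After op 4 (move_left): buffer="vhpugbguru" (len 10), cursors c1@3 c2@7 c3@9, authorship ...1...2.3
After op 5 (delete): buffer="vhugbuu" (len 7), cursors c1@2 c2@5 c3@6, authorship ..1..23
After op 6 (delete): buffer="vugu" (len 4), cursors c1@1 c2@3 c3@3, authorship .1.3
After op 7 (delete): buffer="u" (len 1), cursors c1@0 c2@0 c3@0, authorship 3
After op 8 (move_right): buffer="u" (len 1), cursors c1@1 c2@1 c3@1, authorship 3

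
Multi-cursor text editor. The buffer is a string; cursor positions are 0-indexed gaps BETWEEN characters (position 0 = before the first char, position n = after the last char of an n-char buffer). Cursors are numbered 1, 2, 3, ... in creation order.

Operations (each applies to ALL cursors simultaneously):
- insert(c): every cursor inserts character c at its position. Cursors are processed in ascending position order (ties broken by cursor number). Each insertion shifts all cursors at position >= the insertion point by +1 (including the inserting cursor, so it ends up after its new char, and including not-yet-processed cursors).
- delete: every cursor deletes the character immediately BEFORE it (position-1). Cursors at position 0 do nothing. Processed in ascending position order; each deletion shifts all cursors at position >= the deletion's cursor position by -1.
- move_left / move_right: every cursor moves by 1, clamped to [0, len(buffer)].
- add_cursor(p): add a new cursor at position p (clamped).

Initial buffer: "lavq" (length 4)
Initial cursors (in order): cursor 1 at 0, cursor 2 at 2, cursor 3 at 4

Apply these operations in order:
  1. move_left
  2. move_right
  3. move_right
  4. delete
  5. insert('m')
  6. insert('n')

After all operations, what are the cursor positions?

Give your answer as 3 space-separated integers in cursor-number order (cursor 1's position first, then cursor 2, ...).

Answer: 7 7 7

Derivation:
After op 1 (move_left): buffer="lavq" (len 4), cursors c1@0 c2@1 c3@3, authorship ....
After op 2 (move_right): buffer="lavq" (len 4), cursors c1@1 c2@2 c3@4, authorship ....
After op 3 (move_right): buffer="lavq" (len 4), cursors c1@2 c2@3 c3@4, authorship ....
After op 4 (delete): buffer="l" (len 1), cursors c1@1 c2@1 c3@1, authorship .
After op 5 (insert('m')): buffer="lmmm" (len 4), cursors c1@4 c2@4 c3@4, authorship .123
After op 6 (insert('n')): buffer="lmmmnnn" (len 7), cursors c1@7 c2@7 c3@7, authorship .123123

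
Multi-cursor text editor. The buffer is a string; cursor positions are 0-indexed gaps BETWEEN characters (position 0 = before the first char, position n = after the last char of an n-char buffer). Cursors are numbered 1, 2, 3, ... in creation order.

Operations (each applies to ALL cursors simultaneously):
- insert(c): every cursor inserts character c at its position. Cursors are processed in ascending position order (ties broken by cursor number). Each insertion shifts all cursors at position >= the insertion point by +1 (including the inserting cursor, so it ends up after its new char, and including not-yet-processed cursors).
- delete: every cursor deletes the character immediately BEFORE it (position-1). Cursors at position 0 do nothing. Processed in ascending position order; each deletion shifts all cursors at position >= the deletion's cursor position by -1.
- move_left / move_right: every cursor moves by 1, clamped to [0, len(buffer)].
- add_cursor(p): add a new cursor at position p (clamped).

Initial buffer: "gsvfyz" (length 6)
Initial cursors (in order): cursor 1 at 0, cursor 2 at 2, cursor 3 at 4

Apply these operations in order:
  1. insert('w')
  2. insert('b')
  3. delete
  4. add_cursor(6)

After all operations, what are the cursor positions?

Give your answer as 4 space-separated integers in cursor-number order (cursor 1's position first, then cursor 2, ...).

After op 1 (insert('w')): buffer="wgswvfwyz" (len 9), cursors c1@1 c2@4 c3@7, authorship 1..2..3..
After op 2 (insert('b')): buffer="wbgswbvfwbyz" (len 12), cursors c1@2 c2@6 c3@10, authorship 11..22..33..
After op 3 (delete): buffer="wgswvfwyz" (len 9), cursors c1@1 c2@4 c3@7, authorship 1..2..3..
After op 4 (add_cursor(6)): buffer="wgswvfwyz" (len 9), cursors c1@1 c2@4 c4@6 c3@7, authorship 1..2..3..

Answer: 1 4 7 6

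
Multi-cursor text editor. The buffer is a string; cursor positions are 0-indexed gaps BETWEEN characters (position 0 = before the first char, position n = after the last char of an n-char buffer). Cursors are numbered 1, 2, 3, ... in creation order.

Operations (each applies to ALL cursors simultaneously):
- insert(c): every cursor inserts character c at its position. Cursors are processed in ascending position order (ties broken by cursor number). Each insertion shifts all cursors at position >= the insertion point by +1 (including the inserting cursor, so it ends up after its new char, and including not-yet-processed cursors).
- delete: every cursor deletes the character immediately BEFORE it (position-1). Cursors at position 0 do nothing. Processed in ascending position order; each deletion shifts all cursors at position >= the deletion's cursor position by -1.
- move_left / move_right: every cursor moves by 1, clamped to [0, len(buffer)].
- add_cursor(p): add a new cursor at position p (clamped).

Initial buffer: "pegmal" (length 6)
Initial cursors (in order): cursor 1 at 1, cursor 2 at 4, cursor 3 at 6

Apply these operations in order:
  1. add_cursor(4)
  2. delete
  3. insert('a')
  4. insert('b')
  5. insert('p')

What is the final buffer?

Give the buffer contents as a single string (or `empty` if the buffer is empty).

After op 1 (add_cursor(4)): buffer="pegmal" (len 6), cursors c1@1 c2@4 c4@4 c3@6, authorship ......
After op 2 (delete): buffer="ea" (len 2), cursors c1@0 c2@1 c4@1 c3@2, authorship ..
After op 3 (insert('a')): buffer="aeaaaa" (len 6), cursors c1@1 c2@4 c4@4 c3@6, authorship 1.24.3
After op 4 (insert('b')): buffer="abeaabbaab" (len 10), cursors c1@2 c2@7 c4@7 c3@10, authorship 11.2424.33
After op 5 (insert('p')): buffer="abpeaabbppaabp" (len 14), cursors c1@3 c2@10 c4@10 c3@14, authorship 111.242424.333

Answer: abpeaabbppaabp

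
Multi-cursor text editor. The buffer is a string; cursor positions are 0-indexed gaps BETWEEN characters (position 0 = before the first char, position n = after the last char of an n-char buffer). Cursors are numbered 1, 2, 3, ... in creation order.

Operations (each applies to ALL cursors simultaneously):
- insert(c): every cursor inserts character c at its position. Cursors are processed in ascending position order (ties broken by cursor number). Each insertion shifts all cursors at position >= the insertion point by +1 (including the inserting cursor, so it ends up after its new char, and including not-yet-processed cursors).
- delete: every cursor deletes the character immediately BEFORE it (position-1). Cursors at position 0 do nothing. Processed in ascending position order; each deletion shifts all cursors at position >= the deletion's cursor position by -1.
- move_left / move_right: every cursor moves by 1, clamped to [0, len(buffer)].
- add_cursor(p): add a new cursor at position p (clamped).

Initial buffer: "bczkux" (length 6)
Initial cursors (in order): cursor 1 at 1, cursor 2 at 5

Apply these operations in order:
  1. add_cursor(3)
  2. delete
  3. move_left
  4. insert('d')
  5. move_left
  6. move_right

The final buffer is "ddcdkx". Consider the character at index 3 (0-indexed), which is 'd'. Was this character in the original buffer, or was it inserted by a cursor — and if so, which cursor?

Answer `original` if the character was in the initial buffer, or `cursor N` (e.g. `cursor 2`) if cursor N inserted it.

Answer: cursor 2

Derivation:
After op 1 (add_cursor(3)): buffer="bczkux" (len 6), cursors c1@1 c3@3 c2@5, authorship ......
After op 2 (delete): buffer="ckx" (len 3), cursors c1@0 c3@1 c2@2, authorship ...
After op 3 (move_left): buffer="ckx" (len 3), cursors c1@0 c3@0 c2@1, authorship ...
After op 4 (insert('d')): buffer="ddcdkx" (len 6), cursors c1@2 c3@2 c2@4, authorship 13.2..
After op 5 (move_left): buffer="ddcdkx" (len 6), cursors c1@1 c3@1 c2@3, authorship 13.2..
After op 6 (move_right): buffer="ddcdkx" (len 6), cursors c1@2 c3@2 c2@4, authorship 13.2..
Authorship (.=original, N=cursor N): 1 3 . 2 . .
Index 3: author = 2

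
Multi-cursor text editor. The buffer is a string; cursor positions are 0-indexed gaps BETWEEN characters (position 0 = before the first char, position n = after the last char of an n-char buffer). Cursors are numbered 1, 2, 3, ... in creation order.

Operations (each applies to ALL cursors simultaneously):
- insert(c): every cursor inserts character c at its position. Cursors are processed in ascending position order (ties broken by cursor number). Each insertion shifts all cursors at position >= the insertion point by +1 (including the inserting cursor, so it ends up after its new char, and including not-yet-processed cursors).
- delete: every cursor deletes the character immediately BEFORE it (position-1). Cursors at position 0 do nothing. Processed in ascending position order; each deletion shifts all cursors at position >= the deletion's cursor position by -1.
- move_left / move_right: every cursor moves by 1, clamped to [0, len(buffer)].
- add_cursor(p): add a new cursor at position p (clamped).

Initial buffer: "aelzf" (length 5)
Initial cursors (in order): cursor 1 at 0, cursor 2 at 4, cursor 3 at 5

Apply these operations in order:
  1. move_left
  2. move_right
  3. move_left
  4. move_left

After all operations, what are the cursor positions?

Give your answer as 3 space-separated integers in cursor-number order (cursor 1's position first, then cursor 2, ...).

Answer: 0 2 3

Derivation:
After op 1 (move_left): buffer="aelzf" (len 5), cursors c1@0 c2@3 c3@4, authorship .....
After op 2 (move_right): buffer="aelzf" (len 5), cursors c1@1 c2@4 c3@5, authorship .....
After op 3 (move_left): buffer="aelzf" (len 5), cursors c1@0 c2@3 c3@4, authorship .....
After op 4 (move_left): buffer="aelzf" (len 5), cursors c1@0 c2@2 c3@3, authorship .....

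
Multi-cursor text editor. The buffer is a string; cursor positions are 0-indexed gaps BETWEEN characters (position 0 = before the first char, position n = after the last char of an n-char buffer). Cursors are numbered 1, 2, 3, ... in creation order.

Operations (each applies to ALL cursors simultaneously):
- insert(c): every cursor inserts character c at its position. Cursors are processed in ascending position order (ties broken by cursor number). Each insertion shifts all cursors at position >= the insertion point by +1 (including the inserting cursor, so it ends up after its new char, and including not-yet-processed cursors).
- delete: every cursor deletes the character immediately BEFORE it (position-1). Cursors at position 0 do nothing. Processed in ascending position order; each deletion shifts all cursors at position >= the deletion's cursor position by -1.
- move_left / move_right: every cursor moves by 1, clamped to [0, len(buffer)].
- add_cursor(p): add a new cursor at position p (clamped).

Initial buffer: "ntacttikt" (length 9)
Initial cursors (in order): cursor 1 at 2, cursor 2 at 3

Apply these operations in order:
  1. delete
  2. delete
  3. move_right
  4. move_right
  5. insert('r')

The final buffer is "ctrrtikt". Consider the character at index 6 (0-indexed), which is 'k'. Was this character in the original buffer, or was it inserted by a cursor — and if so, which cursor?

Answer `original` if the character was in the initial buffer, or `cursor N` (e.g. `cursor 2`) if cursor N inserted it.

Answer: original

Derivation:
After op 1 (delete): buffer="ncttikt" (len 7), cursors c1@1 c2@1, authorship .......
After op 2 (delete): buffer="cttikt" (len 6), cursors c1@0 c2@0, authorship ......
After op 3 (move_right): buffer="cttikt" (len 6), cursors c1@1 c2@1, authorship ......
After op 4 (move_right): buffer="cttikt" (len 6), cursors c1@2 c2@2, authorship ......
After op 5 (insert('r')): buffer="ctrrtikt" (len 8), cursors c1@4 c2@4, authorship ..12....
Authorship (.=original, N=cursor N): . . 1 2 . . . .
Index 6: author = original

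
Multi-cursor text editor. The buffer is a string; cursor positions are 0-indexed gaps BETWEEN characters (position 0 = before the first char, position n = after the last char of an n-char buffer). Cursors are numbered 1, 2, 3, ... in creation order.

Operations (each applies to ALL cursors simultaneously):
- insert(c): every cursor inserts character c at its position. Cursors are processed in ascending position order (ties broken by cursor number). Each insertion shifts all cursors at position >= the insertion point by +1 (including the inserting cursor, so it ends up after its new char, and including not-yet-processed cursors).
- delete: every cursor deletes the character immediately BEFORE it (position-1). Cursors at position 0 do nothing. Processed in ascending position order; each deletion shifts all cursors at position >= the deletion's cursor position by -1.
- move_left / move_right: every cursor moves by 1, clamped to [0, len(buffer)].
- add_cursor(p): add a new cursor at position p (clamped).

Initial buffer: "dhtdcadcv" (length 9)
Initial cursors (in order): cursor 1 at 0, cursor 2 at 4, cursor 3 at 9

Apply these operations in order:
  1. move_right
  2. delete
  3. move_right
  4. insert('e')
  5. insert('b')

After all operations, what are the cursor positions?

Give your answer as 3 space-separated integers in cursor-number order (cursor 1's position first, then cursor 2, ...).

Answer: 3 8 12

Derivation:
After op 1 (move_right): buffer="dhtdcadcv" (len 9), cursors c1@1 c2@5 c3@9, authorship .........
After op 2 (delete): buffer="htdadc" (len 6), cursors c1@0 c2@3 c3@6, authorship ......
After op 3 (move_right): buffer="htdadc" (len 6), cursors c1@1 c2@4 c3@6, authorship ......
After op 4 (insert('e')): buffer="hetdaedce" (len 9), cursors c1@2 c2@6 c3@9, authorship .1...2..3
After op 5 (insert('b')): buffer="hebtdaebdceb" (len 12), cursors c1@3 c2@8 c3@12, authorship .11...22..33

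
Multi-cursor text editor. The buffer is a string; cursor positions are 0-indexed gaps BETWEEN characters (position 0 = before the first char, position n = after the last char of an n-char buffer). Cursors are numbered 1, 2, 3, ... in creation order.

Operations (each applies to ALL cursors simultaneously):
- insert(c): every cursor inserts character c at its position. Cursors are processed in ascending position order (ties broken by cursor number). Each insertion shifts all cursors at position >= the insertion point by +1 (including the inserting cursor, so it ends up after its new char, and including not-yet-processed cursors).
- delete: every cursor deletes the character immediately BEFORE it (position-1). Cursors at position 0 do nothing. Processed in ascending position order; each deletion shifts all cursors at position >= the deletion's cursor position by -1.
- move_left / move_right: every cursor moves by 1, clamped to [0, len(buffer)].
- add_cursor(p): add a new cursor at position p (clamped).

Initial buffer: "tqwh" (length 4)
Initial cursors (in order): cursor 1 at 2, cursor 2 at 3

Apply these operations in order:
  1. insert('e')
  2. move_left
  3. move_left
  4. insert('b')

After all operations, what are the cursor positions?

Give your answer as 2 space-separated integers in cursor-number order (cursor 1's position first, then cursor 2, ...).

After op 1 (insert('e')): buffer="tqeweh" (len 6), cursors c1@3 c2@5, authorship ..1.2.
After op 2 (move_left): buffer="tqeweh" (len 6), cursors c1@2 c2@4, authorship ..1.2.
After op 3 (move_left): buffer="tqeweh" (len 6), cursors c1@1 c2@3, authorship ..1.2.
After op 4 (insert('b')): buffer="tbqebweh" (len 8), cursors c1@2 c2@5, authorship .1.12.2.

Answer: 2 5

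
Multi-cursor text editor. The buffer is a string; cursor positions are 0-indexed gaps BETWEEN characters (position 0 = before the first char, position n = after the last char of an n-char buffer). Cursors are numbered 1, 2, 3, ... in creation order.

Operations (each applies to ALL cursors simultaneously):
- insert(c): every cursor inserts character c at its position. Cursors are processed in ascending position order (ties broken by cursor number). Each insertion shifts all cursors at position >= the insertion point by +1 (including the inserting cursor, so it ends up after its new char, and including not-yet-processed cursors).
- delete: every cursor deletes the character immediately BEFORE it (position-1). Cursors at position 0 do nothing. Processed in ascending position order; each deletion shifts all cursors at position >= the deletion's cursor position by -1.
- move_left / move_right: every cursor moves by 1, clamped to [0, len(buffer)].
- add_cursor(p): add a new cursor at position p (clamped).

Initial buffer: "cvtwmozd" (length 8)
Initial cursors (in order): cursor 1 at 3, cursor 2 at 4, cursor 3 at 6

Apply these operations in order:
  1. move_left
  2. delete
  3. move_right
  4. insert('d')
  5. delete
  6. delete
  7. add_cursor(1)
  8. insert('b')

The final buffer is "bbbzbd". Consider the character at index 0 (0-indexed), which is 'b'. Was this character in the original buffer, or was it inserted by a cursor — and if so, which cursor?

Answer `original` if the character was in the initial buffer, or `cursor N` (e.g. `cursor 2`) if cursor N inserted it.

Answer: cursor 1

Derivation:
After op 1 (move_left): buffer="cvtwmozd" (len 8), cursors c1@2 c2@3 c3@5, authorship ........
After op 2 (delete): buffer="cwozd" (len 5), cursors c1@1 c2@1 c3@2, authorship .....
After op 3 (move_right): buffer="cwozd" (len 5), cursors c1@2 c2@2 c3@3, authorship .....
After op 4 (insert('d')): buffer="cwddodzd" (len 8), cursors c1@4 c2@4 c3@6, authorship ..12.3..
After op 5 (delete): buffer="cwozd" (len 5), cursors c1@2 c2@2 c3@3, authorship .....
After op 6 (delete): buffer="zd" (len 2), cursors c1@0 c2@0 c3@0, authorship ..
After op 7 (add_cursor(1)): buffer="zd" (len 2), cursors c1@0 c2@0 c3@0 c4@1, authorship ..
After op 8 (insert('b')): buffer="bbbzbd" (len 6), cursors c1@3 c2@3 c3@3 c4@5, authorship 123.4.
Authorship (.=original, N=cursor N): 1 2 3 . 4 .
Index 0: author = 1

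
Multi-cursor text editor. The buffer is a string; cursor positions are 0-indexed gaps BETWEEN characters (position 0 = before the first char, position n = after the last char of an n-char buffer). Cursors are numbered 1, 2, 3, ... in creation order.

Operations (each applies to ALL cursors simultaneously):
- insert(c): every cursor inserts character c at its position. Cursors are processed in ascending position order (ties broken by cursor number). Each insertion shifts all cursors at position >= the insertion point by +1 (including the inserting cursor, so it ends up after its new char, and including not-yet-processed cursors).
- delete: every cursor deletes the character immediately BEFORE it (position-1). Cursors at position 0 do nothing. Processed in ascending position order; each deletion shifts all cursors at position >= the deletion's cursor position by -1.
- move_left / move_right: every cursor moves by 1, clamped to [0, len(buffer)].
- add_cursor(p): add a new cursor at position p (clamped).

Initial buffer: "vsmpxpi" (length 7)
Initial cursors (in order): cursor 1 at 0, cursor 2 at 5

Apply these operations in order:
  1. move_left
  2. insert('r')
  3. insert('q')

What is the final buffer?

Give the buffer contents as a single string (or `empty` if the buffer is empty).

Answer: rqvsmprqxpi

Derivation:
After op 1 (move_left): buffer="vsmpxpi" (len 7), cursors c1@0 c2@4, authorship .......
After op 2 (insert('r')): buffer="rvsmprxpi" (len 9), cursors c1@1 c2@6, authorship 1....2...
After op 3 (insert('q')): buffer="rqvsmprqxpi" (len 11), cursors c1@2 c2@8, authorship 11....22...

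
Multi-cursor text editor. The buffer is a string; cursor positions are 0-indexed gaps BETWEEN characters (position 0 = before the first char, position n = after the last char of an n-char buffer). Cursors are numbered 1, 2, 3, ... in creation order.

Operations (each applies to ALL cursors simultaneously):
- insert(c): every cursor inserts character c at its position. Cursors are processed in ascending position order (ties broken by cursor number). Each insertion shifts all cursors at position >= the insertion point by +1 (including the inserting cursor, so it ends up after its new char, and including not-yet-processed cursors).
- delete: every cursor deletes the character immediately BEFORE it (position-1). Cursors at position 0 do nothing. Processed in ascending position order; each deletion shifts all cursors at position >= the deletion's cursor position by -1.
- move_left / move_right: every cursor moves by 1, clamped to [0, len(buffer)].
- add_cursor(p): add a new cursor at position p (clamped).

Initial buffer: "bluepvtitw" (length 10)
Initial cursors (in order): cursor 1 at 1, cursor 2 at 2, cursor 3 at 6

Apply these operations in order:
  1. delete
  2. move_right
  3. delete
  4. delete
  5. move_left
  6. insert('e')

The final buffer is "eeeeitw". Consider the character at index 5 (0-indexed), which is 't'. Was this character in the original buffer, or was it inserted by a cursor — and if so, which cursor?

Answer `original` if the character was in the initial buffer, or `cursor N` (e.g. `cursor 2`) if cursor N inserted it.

Answer: original

Derivation:
After op 1 (delete): buffer="ueptitw" (len 7), cursors c1@0 c2@0 c3@3, authorship .......
After op 2 (move_right): buffer="ueptitw" (len 7), cursors c1@1 c2@1 c3@4, authorship .......
After op 3 (delete): buffer="epitw" (len 5), cursors c1@0 c2@0 c3@2, authorship .....
After op 4 (delete): buffer="eitw" (len 4), cursors c1@0 c2@0 c3@1, authorship ....
After op 5 (move_left): buffer="eitw" (len 4), cursors c1@0 c2@0 c3@0, authorship ....
After op 6 (insert('e')): buffer="eeeeitw" (len 7), cursors c1@3 c2@3 c3@3, authorship 123....
Authorship (.=original, N=cursor N): 1 2 3 . . . .
Index 5: author = original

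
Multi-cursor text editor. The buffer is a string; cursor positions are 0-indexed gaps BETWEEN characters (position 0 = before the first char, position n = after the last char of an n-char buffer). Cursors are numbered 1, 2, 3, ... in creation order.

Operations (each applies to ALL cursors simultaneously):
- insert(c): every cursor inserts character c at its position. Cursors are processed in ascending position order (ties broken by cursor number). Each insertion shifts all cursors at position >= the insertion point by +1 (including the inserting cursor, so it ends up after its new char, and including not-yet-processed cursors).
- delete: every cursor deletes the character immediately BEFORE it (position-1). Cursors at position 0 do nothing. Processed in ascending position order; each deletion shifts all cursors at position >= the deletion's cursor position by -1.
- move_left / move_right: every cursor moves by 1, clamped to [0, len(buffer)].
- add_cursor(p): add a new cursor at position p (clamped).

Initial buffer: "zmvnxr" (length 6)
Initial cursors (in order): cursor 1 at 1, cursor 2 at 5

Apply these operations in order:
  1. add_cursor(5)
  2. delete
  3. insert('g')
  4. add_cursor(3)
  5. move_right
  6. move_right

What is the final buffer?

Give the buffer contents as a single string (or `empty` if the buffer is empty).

Answer: gmvggr

Derivation:
After op 1 (add_cursor(5)): buffer="zmvnxr" (len 6), cursors c1@1 c2@5 c3@5, authorship ......
After op 2 (delete): buffer="mvr" (len 3), cursors c1@0 c2@2 c3@2, authorship ...
After op 3 (insert('g')): buffer="gmvggr" (len 6), cursors c1@1 c2@5 c3@5, authorship 1..23.
After op 4 (add_cursor(3)): buffer="gmvggr" (len 6), cursors c1@1 c4@3 c2@5 c3@5, authorship 1..23.
After op 5 (move_right): buffer="gmvggr" (len 6), cursors c1@2 c4@4 c2@6 c3@6, authorship 1..23.
After op 6 (move_right): buffer="gmvggr" (len 6), cursors c1@3 c4@5 c2@6 c3@6, authorship 1..23.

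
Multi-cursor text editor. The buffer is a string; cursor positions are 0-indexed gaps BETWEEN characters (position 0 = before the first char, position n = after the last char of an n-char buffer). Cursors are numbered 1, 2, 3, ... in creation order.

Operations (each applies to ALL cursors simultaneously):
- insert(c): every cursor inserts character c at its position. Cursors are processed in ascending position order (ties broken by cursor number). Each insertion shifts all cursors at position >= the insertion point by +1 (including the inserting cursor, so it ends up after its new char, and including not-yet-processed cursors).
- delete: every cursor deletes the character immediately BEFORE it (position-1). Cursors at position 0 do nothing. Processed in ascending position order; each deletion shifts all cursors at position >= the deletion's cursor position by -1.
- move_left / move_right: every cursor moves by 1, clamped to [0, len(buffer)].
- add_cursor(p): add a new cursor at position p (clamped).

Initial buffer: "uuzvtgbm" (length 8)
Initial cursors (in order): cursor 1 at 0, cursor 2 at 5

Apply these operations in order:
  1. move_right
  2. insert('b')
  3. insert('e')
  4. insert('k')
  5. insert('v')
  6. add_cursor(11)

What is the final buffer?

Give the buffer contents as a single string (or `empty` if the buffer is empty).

Answer: ubekvuzvtgbekvbm

Derivation:
After op 1 (move_right): buffer="uuzvtgbm" (len 8), cursors c1@1 c2@6, authorship ........
After op 2 (insert('b')): buffer="ubuzvtgbbm" (len 10), cursors c1@2 c2@8, authorship .1.....2..
After op 3 (insert('e')): buffer="ubeuzvtgbebm" (len 12), cursors c1@3 c2@10, authorship .11.....22..
After op 4 (insert('k')): buffer="ubekuzvtgbekbm" (len 14), cursors c1@4 c2@12, authorship .111.....222..
After op 5 (insert('v')): buffer="ubekvuzvtgbekvbm" (len 16), cursors c1@5 c2@14, authorship .1111.....2222..
After op 6 (add_cursor(11)): buffer="ubekvuzvtgbekvbm" (len 16), cursors c1@5 c3@11 c2@14, authorship .1111.....2222..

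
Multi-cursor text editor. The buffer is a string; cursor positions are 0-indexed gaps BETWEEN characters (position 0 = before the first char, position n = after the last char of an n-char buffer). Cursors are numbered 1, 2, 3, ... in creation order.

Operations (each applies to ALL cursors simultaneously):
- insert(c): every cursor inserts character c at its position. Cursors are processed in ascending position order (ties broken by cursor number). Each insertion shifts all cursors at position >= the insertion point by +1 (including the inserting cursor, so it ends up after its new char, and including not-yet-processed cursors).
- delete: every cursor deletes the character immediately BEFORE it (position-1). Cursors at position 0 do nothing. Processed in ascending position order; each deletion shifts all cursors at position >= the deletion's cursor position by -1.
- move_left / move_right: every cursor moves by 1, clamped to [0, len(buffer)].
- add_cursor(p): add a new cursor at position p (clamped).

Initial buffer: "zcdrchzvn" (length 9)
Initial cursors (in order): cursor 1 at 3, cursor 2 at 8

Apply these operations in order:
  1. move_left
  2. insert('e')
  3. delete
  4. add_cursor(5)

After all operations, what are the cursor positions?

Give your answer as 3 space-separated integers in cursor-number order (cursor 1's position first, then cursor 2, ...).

After op 1 (move_left): buffer="zcdrchzvn" (len 9), cursors c1@2 c2@7, authorship .........
After op 2 (insert('e')): buffer="zcedrchzevn" (len 11), cursors c1@3 c2@9, authorship ..1.....2..
After op 3 (delete): buffer="zcdrchzvn" (len 9), cursors c1@2 c2@7, authorship .........
After op 4 (add_cursor(5)): buffer="zcdrchzvn" (len 9), cursors c1@2 c3@5 c2@7, authorship .........

Answer: 2 7 5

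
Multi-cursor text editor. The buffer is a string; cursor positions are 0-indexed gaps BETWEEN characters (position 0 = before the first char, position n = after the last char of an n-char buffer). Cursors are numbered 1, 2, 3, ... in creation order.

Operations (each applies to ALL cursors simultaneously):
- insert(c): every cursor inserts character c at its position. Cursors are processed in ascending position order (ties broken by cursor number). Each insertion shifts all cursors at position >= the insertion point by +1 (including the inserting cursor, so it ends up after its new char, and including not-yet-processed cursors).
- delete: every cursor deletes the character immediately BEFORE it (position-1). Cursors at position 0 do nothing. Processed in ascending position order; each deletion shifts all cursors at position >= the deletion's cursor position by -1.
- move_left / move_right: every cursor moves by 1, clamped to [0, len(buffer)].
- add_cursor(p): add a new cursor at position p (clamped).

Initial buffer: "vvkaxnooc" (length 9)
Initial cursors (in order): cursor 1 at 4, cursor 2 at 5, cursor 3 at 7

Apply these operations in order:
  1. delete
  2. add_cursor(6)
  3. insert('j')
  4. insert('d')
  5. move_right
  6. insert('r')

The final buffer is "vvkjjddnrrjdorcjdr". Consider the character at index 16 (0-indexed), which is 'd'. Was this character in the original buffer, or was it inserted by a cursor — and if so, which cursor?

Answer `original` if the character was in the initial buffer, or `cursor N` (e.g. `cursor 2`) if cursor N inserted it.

Answer: cursor 4

Derivation:
After op 1 (delete): buffer="vvknoc" (len 6), cursors c1@3 c2@3 c3@4, authorship ......
After op 2 (add_cursor(6)): buffer="vvknoc" (len 6), cursors c1@3 c2@3 c3@4 c4@6, authorship ......
After op 3 (insert('j')): buffer="vvkjjnjocj" (len 10), cursors c1@5 c2@5 c3@7 c4@10, authorship ...12.3..4
After op 4 (insert('d')): buffer="vvkjjddnjdocjd" (len 14), cursors c1@7 c2@7 c3@10 c4@14, authorship ...1212.33..44
After op 5 (move_right): buffer="vvkjjddnjdocjd" (len 14), cursors c1@8 c2@8 c3@11 c4@14, authorship ...1212.33..44
After op 6 (insert('r')): buffer="vvkjjddnrrjdorcjdr" (len 18), cursors c1@10 c2@10 c3@14 c4@18, authorship ...1212.1233.3.444
Authorship (.=original, N=cursor N): . . . 1 2 1 2 . 1 2 3 3 . 3 . 4 4 4
Index 16: author = 4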